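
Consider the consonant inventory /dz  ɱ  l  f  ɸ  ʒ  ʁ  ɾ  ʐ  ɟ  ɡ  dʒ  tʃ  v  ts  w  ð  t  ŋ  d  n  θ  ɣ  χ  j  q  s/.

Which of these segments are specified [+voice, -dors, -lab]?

Among the inventory, the [+voice] segments are /dz, ɱ, l, ʒ, ʁ, ɾ, ʐ, ɟ, ɡ, dʒ, v, w, ð, ŋ, d, n, ɣ, j/.
Then [-dorsal] gives /dz, ɱ, l, ʒ, ɾ, ʐ, dʒ, v, ð, d, n/.
Among these, [-labial] leaves /dz, l, ʒ, ɾ, ʐ, dʒ, ð, d, n/.

dz, l, ʒ, ɾ, ʐ, dʒ, ð, d, n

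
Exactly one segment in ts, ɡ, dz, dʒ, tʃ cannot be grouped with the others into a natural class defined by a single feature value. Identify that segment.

ɡ

/tʃ, dz, ts, dʒ/ are all [+delayed release], but /ɡ/ (voiced velar stop) is [-delayed release]. No other single segment can be removed to leave a set sharing one feature value that the removed segment lacks, so /ɡ/ is the odd one out.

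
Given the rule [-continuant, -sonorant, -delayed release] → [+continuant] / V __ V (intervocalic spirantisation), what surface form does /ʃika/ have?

The only segment in the rule's environment that also matches [-continuant, -sonorant, -delayed release] is /k/. Applying [+continuant] turns the voiceless velar stop into /x/ (voiceless velar fricative), giving [ʃixa].

[ʃixa]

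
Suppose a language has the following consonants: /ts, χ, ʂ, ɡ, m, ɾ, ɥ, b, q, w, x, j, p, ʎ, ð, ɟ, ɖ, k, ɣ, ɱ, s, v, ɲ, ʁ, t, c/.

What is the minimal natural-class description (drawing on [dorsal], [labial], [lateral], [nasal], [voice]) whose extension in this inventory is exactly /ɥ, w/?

[+labial, +dorsal]

/ɥ, w/ are all [+labial], [+dorsal], and no other segment in the inventory matches both values. Dropping any one of them over-generates: [+dorsal] alone would also admit /χ, ɡ, q, x, …/; [+labial] alone would also admit /m, b, p, ɱ, …/. No other single listed feature picks out exactly this set either, so fewer than two features will not do.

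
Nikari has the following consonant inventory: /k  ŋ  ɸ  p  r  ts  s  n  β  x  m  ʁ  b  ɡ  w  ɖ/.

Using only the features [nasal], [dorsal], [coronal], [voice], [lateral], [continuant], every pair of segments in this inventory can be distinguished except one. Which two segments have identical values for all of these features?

/w/ (labial-velar glide) and /ʁ/ (voiced uvular fricative) are both [-nasal], [+dorsal], [-coronal], [+voice], [-lateral], [+continuant], so none of the listed features separates them. (They do differ in [labial], [round] and [high], which are not among the given features.) Every other pair in the inventory differs on at least one listed feature.

w, ʁ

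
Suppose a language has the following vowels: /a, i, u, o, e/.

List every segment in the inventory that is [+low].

a

The feature [low] marks segments produced with the tongue body lowered. In this inventory /a/ has that property, so it is [+low]; /i, u, o, e/ are [−low].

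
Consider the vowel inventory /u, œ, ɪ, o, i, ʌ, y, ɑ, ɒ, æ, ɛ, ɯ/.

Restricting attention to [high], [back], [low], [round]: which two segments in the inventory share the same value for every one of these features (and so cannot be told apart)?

ɪ, i

Both /ɪ/ and /i/ are [+high], [-back], [-low], [-round]. Since the list omits [tense] — which does distinguish the high front unrounded lax vowel from the high front unrounded tense vowel — this pair collapses; all other pairs remain distinct.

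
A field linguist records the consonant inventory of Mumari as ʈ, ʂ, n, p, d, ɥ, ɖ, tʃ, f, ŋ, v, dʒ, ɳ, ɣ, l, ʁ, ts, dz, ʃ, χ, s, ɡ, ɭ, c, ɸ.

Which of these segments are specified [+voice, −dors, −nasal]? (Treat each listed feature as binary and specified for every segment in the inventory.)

The [+voice] segments are /n, d, ɥ, ɖ, ŋ, v, dʒ, ɳ, ɣ, l, ʁ, dz, ɡ, ɭ/.
Intersecting with [−dorsal] gives /n, d, ɖ, v, dʒ, ɳ, l, dz, ɭ/.
Among these, [−nasal] leaves /d, ɖ, v, dʒ, l, dz, ɭ/.

d, ɖ, v, dʒ, l, dz, ɭ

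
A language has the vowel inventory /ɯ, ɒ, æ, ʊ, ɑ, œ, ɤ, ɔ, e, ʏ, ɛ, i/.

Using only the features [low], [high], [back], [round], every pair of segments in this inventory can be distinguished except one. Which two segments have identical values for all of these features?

e, ɛ

/e/ (mid front unrounded tense vowel) and /ɛ/ (mid front unrounded lax vowel) are both [-low], [-high], [-back], [-round], so none of the listed features separates them. (They do differ in [tense], which is not among the given features.) Every other pair in the inventory differs on at least one listed feature.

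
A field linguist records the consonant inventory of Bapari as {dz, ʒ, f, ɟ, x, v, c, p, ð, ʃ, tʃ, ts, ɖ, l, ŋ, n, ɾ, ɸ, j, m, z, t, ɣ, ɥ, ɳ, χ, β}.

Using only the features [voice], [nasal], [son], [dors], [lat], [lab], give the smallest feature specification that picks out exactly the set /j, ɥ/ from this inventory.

[+son, -nasal, +dors]

/j, ɥ/ are all [+sonorant], [-nasal], [+dorsal], and no other segment in the inventory matches all three values. Dropping any one of them over-generates: [-nasal, +dorsal] alone would also admit /ɟ, x, c, ɣ, …/; [+sonorant, +dorsal] alone would also admit /ŋ/; [+sonorant, -nasal] alone would also admit /l, ɾ/. No other combination of two listed features picks out exactly this set either, so fewer than three features will not do.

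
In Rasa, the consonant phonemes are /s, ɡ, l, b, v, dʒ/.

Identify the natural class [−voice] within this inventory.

The feature [voice] marks segments produced with vocal-fold vibration. In this inventory /s/ lacks that property, so it is [−voice]; /ɡ, l, b, v, dʒ/ are [+voice].

s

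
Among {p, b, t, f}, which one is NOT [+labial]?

t

/p, b, f/ are all [+labial]; /t/ (voiceless alveolar stop) is [-labial].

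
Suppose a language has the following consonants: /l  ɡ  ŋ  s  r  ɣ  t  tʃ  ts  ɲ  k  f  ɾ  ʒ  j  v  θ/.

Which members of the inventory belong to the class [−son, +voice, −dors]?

First, the [−sonorant] segments are /ɡ, s, ɣ, t, tʃ, ts, k, f, ʒ, v, θ/.
Of those, [+voice] gives /ɡ, ɣ, ʒ, v/.
Of those, [−dorsal] leaves /ʒ, v/.

ʒ, v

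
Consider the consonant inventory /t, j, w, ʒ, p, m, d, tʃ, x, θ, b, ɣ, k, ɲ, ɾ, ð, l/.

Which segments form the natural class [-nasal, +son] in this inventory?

j, w, ɾ, l

Among the inventory, the [-nasal] segments are /t, j, w, ʒ, p, d, tʃ, x, θ, b, ɣ, k, ɾ, ð, l/.
Then [+sonorant] leaves /j, w, ɾ, l/.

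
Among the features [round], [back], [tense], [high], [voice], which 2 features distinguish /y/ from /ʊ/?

[back], [tense]

/y/ (high front rounded tense vowel) and /ʊ/ (high back rounded lax vowel) agree on [+round], [+high], [+voice]. They differ on [back] (/y/ [−], /ʊ/ [+]), [tense] (/y/ [+], /ʊ/ [−]).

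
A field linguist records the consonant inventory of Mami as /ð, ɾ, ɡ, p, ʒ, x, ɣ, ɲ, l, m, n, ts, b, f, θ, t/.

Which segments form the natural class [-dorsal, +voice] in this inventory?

Eliminate segments failing any feature: /ɡ, x, ɣ, ɲ/ are [+dorsal]; /p, ts, f, θ, t/ are [-voice]. The remaining /ð, ɾ, ʒ, l, m, n, b/ satisfy [-dorsal], [+voice].

ð, ɾ, ʒ, l, m, n, b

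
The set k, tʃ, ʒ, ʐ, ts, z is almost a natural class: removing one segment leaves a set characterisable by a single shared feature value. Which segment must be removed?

k

[strident] (equivalently [coronal], [dorsal]) groups all but one: /z, ts, tʃ, ʒ, ʐ/ share [+strident] while /k/ (voiceless velar stop) alone is [−strident]. Removing any other segment would not leave a single-feature class that excludes it.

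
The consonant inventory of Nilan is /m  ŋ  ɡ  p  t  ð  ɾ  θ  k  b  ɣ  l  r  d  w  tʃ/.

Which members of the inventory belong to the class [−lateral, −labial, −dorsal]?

Eliminate segments failing any feature: /m, p, b, w/ are [+labial]; /ŋ, ɡ, k, ɣ/ are [+dorsal]; /l/ is [+lateral]. The remaining /t, ð, ɾ, θ, r, d, tʃ/ satisfy [−lateral], [−labial], [−dorsal].

t, ð, ɾ, θ, r, d, tʃ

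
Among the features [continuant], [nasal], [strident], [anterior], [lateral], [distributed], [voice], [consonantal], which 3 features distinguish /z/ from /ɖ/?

[continuant], [strident], [anterior]

/z/ is the voiced alveolar fricative and /ɖ/ is the voiced retroflex stop. Both are [-nasal], [-lateral], [-distributed], [+voice], [+consonantal]. /z/ is [+continuant] while /ɖ/ is [-continuant]; /z/ is [+strident] while /ɖ/ is [-strident]; /z/ is [+anterior] while /ɖ/ is [-anterior], so the distinguishing features are [continuant], [strident], [anterior].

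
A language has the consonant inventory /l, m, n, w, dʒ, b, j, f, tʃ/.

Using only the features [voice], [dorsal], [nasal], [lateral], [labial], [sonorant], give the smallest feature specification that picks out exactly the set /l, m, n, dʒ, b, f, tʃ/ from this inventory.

[−dorsal]

/l, m, n, dʒ, b, f, tʃ/ are exactly the [−dorsal] segments in the inventory, so a single feature suffices.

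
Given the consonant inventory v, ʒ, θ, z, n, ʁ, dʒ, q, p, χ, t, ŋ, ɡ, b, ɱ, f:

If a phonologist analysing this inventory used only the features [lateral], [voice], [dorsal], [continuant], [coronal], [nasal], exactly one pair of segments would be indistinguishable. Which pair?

/ʒ/ (voiced postalveolar fricative) and /z/ (voiced alveolar fricative) are both [-lateral], [+voice], [-dorsal], [+continuant], [+coronal], [-nasal], so none of the listed features separates them. (They do differ in [anterior] and [distributed], which are not among the given features.) Every other pair in the inventory differs on at least one listed feature.

ʒ, z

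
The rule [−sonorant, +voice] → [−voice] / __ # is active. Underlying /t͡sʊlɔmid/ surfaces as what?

/d/ satisfies [−sonorant, +voice] and sits in __ #. The [−voice] counterpart of the voiced alveolar stop is /t/. Other segments in /t͡sʊlɔmid/ either fail the structural description or are not in the environment, so the surface form is [t͡sʊlɔmit].

[t͡sʊlɔmit]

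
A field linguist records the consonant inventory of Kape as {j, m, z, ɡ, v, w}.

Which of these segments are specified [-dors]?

The feature [dorsal] marks segments articulated with the tongue body. In this inventory /m, z, v/ lack that property, so they are [-dorsal]; /j, ɡ, w/ are [+dorsal].

m, z, v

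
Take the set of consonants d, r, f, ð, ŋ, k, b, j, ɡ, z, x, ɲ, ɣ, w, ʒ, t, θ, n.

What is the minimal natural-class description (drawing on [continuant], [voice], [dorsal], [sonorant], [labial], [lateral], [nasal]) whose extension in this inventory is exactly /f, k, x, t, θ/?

/f, k, x, t, θ/ are exactly the [−voice] segments in the inventory, so a single feature suffices.

[−voice]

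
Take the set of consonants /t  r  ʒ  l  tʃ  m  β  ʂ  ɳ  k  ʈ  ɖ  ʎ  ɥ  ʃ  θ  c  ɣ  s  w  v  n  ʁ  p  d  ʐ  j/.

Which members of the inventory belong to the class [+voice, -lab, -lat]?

The [+voice] segments are /r, ʒ, l, m, β, ɳ, ɖ, ʎ, ɥ, ɣ, w, v, n, ʁ, d, ʐ, j/.
Of those, [-labial] gives /r, ʒ, l, ɳ, ɖ, ʎ, ɣ, n, ʁ, d, ʐ, j/.
Of those, [-lateral] leaves /r, ʒ, ɳ, ɖ, ɣ, n, ʁ, d, ʐ, j/.

r, ʒ, ɳ, ɖ, ɣ, n, ʁ, d, ʐ, j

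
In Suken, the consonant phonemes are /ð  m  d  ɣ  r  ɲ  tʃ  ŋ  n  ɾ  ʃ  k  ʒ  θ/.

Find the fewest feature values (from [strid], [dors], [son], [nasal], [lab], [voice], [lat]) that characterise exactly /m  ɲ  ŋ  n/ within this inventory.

The target set is precisely the extension of [+nasal] in this inventory.

[+nasal]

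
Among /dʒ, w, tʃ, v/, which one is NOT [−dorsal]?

/dʒ, v, tʃ/ are all [−dorsal]; /w/ (labial-velar glide) is [+dorsal].

w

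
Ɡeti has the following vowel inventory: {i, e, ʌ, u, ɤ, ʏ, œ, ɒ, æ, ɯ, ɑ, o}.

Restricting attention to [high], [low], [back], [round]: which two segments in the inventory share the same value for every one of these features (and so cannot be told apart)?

/ʌ/ (mid back unrounded lax vowel) and /ɤ/ (mid back unrounded tense vowel) are both [-high], [-low], [+back], [-round], so none of the listed features separates them. (They do differ in [tense], which is not among the given features.) Every other pair in the inventory differs on at least one listed feature.

ʌ, ɤ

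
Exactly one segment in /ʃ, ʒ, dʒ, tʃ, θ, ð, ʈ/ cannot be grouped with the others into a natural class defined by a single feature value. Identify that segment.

ʈ

/dʒ, ʃ, ʒ, θ, ð, tʃ/ are all [+distributed], but /ʈ/ (voiceless retroflex stop) is [−distributed]. No other single segment can be removed to leave a set sharing one feature value that the removed segment lacks, so /ʈ/ is the odd one out.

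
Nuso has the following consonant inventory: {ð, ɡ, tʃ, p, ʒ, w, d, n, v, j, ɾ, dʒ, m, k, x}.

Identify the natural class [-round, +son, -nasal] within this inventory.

Checking each segment against [-round], [+sonorant], [-nasal]: /j/ (palatal glide), /ɾ/ (alveolar tap) satisfy every feature; every other segment in the inventory fails at least one.

j, ɾ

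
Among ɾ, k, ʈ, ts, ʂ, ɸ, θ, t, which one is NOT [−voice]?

Every segment except /ɾ/ is [−voice]. /ɾ/ (alveolar tap) is [+voice], so it is the exception.

ɾ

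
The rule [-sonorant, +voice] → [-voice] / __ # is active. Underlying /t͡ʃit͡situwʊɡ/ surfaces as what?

[t͡ʃit͡situwʊk]

/ɡ/ satisfies [-sonorant, +voice] and sits in __ #. The [-voice] counterpart of the voiced velar stop is /k/. Other segments in /t͡ʃit͡situwʊɡ/ either fail the structural description or are not in the environment, so the surface form is [t͡ʃit͡situwʊk].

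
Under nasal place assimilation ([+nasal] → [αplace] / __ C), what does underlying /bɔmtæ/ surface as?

In /bɔmtæ/, the nasal /m/ precedes /t/, which is [+coronal]. The nasal assimilates in place, becoming the [+coronal] nasal /n/. The surface form is [bɔntæ].

[bɔntæ]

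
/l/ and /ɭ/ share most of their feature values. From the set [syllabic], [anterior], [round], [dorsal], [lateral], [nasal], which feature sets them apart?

[anterior]

The two segments share [−syllabic], [−round], [−dorsal], [+lateral], [−nasal]. The only feature from the list on which they differ: /l/ is [+anterior] while /ɭ/ is [−anterior].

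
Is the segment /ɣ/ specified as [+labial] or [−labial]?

[−labial]

As the voiced velar fricative, /ɣ/ is [−labial].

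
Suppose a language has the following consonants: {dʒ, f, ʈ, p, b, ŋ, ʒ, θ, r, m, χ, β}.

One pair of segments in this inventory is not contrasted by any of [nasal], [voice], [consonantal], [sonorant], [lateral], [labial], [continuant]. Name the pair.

χ, θ

Both /χ/ and /θ/ are [−nasal], [−voice], [+consonantal], [−sonorant], [−lateral], [−labial], [+continuant]. Since the list omits [coronal] and [dorsal] — which do distinguish the voiceless uvular fricative from the voiceless dental fricative — this pair collapses; all other pairs remain distinct.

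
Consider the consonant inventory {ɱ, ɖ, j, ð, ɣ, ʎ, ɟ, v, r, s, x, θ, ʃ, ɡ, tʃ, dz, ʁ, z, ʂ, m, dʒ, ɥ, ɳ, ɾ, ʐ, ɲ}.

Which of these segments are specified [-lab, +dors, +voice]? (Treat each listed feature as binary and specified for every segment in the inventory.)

Among the inventory, the [-labial] segments are /ɖ, j, ð, ɣ, ʎ, ɟ, r, s, x, θ, ʃ, ɡ, tʃ, dz, ʁ, z, ʂ, dʒ, ɳ, ɾ, ʐ, ɲ/.
Among these, [+dorsal] gives /j, ɣ, ʎ, ɟ, x, ɡ, ʁ, ɲ/.
Then [+voice] leaves /j, ɣ, ʎ, ɟ, ɡ, ʁ, ɲ/.

j, ɣ, ʎ, ɟ, ɡ, ʁ, ɲ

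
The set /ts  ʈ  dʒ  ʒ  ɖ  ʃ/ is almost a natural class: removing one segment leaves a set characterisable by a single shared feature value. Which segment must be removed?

ts

The remaining segments after removing /ts/ share [-anterior]; /ts/ (voiceless alveolar affricate) is [+anterior]. For every other candidate removal, the leftover set fails to share any single feature value that the removed segment lacks.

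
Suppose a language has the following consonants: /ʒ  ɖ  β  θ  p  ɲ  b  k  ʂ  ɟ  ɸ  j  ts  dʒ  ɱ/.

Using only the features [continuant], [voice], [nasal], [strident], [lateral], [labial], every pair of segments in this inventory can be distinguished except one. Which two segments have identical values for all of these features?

ɟ, ɖ

Both /ɟ/ and /ɖ/ are [−continuant], [+voice], [−nasal], [−strident], [−lateral], [−labial]. Since the list omits [dorsal] — which does distinguish the voiced palatal stop from the voiced retroflex stop — this pair collapses; all other pairs remain distinct.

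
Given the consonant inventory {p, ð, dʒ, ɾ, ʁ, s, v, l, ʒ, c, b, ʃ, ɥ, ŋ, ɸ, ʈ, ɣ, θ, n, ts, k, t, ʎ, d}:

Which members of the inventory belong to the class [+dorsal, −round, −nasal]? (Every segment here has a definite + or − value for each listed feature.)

ʁ, c, ɣ, k, ʎ

Eliminate segments failing any feature: /p, ð, dʒ, ɾ, s, v, l, ʒ, b, ʃ, ɸ, ʈ, θ, n, ts, t, d/ are [−dorsal]; /ɥ/ is [+round]; /ŋ/ is [+nasal]. The remaining /ʁ, c, ɣ, k, ʎ/ satisfy [+dorsal], [−round], [−nasal].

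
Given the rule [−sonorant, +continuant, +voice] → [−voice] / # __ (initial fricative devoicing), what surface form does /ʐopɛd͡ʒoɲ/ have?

[ʂopɛd͡ʒoɲ]

/ʐ/ satisfies [−sonorant, +continuant, +voice] and sits in # __. The [−voice] counterpart of the voiced retroflex fricative is /ʂ/. Other segments in /ʐopɛd͡ʒoɲ/ either fail the structural description or are not in the environment, so the surface form is [ʂopɛd͡ʒoɲ].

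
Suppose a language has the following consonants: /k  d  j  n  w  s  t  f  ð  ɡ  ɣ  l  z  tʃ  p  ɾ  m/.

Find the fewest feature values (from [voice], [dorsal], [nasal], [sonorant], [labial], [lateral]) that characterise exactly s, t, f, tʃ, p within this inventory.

Every target segment is [−voice], [−dorsal]; each remaining inventory member fails at least one of these. Each conjunct is needed — [−dorsal] alone would also admit /d, n, ð, l, …/; [−voice] alone would also admit /k/ — and no other single listed feature has exactly this extension, so two is the minimum.

[−voice, −dorsal]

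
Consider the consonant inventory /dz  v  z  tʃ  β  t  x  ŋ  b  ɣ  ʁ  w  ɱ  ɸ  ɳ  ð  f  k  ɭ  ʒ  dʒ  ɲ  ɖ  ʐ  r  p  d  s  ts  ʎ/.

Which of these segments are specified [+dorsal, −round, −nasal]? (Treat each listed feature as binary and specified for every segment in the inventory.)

Checking each segment against [+dorsal], [−round], [−nasal]: /x/ (voiceless velar fricative), /ɣ/ (voiced velar fricative), /ʁ/ (voiced uvular fricative), /k/ (voiceless velar stop), /ʎ/ (palatal lateral approximant) satisfy every feature; every other segment in the inventory fails at least one.

x, ɣ, ʁ, k, ʎ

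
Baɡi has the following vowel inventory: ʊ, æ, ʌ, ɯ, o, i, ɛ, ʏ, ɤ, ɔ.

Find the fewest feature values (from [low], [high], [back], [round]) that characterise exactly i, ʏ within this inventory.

The class [+high], [-back] has exactly /i, ʏ/ as its extension in this inventory. No smaller conjunction from the listed features achieves this: [-back] alone would also admit /æ, ɛ/; [+high] alone would also admit /ʊ, ɯ/; and checking the remaining single features turns up none with this extension.

[+high, -back]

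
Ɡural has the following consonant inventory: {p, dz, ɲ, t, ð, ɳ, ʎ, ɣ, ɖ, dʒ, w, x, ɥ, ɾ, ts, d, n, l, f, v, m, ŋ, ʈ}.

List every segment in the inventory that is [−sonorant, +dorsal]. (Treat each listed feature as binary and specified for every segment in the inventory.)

ɣ, x

Checking each segment against [−sonorant], [+dorsal]: /ɣ/ (voiced velar fricative), /x/ (voiceless velar fricative) satisfy every feature; every other segment in the inventory fails at least one.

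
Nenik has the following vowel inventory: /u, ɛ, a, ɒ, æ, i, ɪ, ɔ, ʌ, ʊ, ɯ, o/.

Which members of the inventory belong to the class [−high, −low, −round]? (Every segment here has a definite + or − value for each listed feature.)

ɛ, ʌ

The [−high] segments are /ɛ, a, ɒ, æ, ɔ, ʌ, o/.
Of those, [−low] gives /ɛ, ɔ, ʌ, o/.
Intersecting with [−round] leaves /ɛ, ʌ/.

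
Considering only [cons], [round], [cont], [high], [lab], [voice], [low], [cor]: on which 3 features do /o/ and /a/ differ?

The two segments share [-consonantal], [+continuant], [-high], [+voice], [-coronal]. The only features from the list on which they differ: /o/ is [+labial] while /a/ is [-labial]; /o/ is [+round] while /a/ is [-round]; /o/ is [-low] while /a/ is [+low].

[labial], [round], [low]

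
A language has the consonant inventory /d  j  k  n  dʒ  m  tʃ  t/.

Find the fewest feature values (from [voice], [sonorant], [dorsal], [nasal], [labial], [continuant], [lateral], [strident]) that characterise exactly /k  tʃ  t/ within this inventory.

[−voice]

Every target segment is [−voice] and no other inventory member is, so one feature is enough.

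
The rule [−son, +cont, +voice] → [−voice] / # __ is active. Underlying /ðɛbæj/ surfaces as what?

The only segment in the rule's environment that also matches [−son, +cont, +voice] is /ð/. Applying [−voice] turns the voiced dental fricative into /θ/ (voiceless dental fricative), giving [θɛbæj].

[θɛbæj]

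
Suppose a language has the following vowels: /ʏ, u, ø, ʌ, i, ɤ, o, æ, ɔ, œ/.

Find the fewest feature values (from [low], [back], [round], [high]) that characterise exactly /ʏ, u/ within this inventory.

/ʏ, u/ are all [+high], [+round], and no other segment in the inventory matches both values. Dropping any one of them over-generates: [+round] alone would also admit /ø, o, ɔ, œ/; [+high] alone would also admit /i/. No other single listed feature picks out exactly this set either, so fewer than two features will not do.

[+high, +round]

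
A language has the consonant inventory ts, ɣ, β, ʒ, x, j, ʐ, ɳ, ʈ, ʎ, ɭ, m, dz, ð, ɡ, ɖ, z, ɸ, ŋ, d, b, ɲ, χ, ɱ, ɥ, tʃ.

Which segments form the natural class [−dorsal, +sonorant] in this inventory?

Checking each segment against [−dorsal], [+sonorant]: /ɳ/ (retroflex nasal), /ɭ/ (retroflex lateral approximant), /m/ (bilabial nasal), /ɱ/ (labiodental nasal) satisfy every feature; every other segment in the inventory fails at least one.

ɳ, ɭ, m, ɱ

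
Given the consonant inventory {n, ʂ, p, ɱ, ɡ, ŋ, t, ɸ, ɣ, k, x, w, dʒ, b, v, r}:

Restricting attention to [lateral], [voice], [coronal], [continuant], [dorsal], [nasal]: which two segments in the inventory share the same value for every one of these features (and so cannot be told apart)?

On the given features, /ɣ/ and /w/ have an identical profile: [−lateral], [+voice], [−coronal], [+continuant], [+dorsal], [−nasal]. No other two segments in the inventory coincide on all 6 features. (They do differ in [sonorant], [labial] and [round], which are not among the given features.)

ɣ, w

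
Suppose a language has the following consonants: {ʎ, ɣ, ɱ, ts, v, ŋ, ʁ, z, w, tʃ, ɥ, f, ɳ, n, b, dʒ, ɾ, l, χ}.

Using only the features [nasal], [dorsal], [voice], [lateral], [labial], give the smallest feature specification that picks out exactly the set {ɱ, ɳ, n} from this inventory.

The class [+nasal], [−dorsal] has exactly /ɱ, ɳ, n/ as its extension in this inventory. No smaller conjunction from the listed features achieves this: [−dorsal] alone would also admit /ts, v, z, tʃ, …/; [+nasal] alone would also admit /ŋ/; and checking the remaining single features turns up none with this extension.

[+nasal, −dorsal]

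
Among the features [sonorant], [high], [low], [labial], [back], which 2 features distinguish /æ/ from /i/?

/æ/ (low front unrounded vowel) and /i/ (high front unrounded tense vowel) agree on [+sonorant], [−labial], [−back]. They differ on [high] (/æ/ [−], /i/ [+]), [low] (/æ/ [+], /i/ [−]).

[high], [low]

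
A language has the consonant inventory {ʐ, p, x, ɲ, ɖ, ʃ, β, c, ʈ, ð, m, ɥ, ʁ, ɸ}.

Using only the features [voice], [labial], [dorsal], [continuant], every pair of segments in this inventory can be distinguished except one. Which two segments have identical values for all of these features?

On the given features, /ð/ and /ʐ/ have an identical profile: [+voice], [−labial], [−dorsal], [+continuant]. No other two segments in the inventory coincide on all 4 features. (They do differ in [strident], [anterior] and [distributed], which are not among the given features.)

ð, ʐ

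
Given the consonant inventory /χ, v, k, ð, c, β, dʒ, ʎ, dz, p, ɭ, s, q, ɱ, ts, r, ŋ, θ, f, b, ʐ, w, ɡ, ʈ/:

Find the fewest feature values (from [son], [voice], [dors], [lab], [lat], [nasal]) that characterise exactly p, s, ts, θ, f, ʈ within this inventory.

The class [−voice], [−dorsal] has exactly /p, s, ts, θ, f, ʈ/ as its extension in this inventory. No smaller conjunction from the listed features achieves this: [−dorsal] alone would also admit /v, ð, β, dʒ, …/; [−voice] alone would also admit /χ, k, c, q/; and checking the remaining single features turns up none with this extension.

[−voice, −dors]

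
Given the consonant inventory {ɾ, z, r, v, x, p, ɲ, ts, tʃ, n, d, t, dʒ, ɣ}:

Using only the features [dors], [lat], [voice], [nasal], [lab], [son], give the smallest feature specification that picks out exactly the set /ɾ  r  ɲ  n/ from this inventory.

/ɾ, r, ɲ, n/ are exactly the [+sonorant] segments in the inventory, so a single feature suffices.

[+son]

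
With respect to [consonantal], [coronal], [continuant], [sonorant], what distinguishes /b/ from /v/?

[continuant]

The two segments share [+consonantal], [−coronal], [−sonorant]. The only feature from the list on which they differ: /b/ is [−continuant] while /v/ is [+continuant].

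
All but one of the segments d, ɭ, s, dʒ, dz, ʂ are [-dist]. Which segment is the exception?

dʒ

/d, ʂ, dz, ɭ, s/ are all [-distributed]; /dʒ/ (voiced postalveolar affricate) is [+distributed].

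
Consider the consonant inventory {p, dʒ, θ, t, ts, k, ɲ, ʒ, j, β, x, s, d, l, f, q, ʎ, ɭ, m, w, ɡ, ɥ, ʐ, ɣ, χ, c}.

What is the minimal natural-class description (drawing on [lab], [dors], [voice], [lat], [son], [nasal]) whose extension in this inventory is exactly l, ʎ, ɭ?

[+lat]

Every target segment is [+lateral] and no other inventory member is, so one feature is enough.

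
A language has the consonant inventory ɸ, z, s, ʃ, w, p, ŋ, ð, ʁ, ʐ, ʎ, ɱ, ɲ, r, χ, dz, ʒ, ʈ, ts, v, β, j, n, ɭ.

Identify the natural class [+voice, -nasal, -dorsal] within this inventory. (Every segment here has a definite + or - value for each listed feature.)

z, ð, ʐ, r, dz, ʒ, v, β, ɭ

Among the inventory, the [+voice] segments are /z, w, ŋ, ð, ʁ, ʐ, ʎ, ɱ, ɲ, r, dz, ʒ, v, β, j, n, ɭ/.
Intersecting with [-nasal] gives /z, w, ð, ʁ, ʐ, ʎ, r, dz, ʒ, v, β, j, ɭ/.
Among these, [-dorsal] leaves /z, ð, ʐ, r, dz, ʒ, v, β, ɭ/.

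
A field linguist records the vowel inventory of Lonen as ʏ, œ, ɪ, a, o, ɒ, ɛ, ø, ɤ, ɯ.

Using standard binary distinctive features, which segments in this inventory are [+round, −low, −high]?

Among the inventory, the [+round] segments are /ʏ, œ, o, ɒ, ø/.
Intersecting with [−low] gives /ʏ, œ, o, ø/.
Of those, [−high] leaves /œ, o, ø/.

œ, o, ø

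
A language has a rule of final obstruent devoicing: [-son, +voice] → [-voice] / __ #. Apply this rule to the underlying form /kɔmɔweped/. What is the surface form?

[kɔmɔwepet]

/d/ satisfies [-son, +voice] and sits in __ #. The [-voice] counterpart of the voiced alveolar stop is /t/. Other segments in /kɔmɔweped/ either fail the structural description or are not in the environment, so the surface form is [kɔmɔwepet].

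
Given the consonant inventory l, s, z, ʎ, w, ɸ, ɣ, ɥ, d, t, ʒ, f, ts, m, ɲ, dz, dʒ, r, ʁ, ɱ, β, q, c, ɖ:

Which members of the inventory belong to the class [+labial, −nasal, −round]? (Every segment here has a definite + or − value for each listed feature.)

ɸ, f, β

Eliminate segments failing any feature: /l, s, z, ʎ, ɣ, d, t, ʒ, ts, ɲ, dz, dʒ, r, ʁ, q, c, ɖ/ are [−labial]; /w, ɥ/ are [+round]; /m, ɱ/ are [+nasal]. The remaining /ɸ, f, β/ satisfy [+labial], [−nasal], [−round].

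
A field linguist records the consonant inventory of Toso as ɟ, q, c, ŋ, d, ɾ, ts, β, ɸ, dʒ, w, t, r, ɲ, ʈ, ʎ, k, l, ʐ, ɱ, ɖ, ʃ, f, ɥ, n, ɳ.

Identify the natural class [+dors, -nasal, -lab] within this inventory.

ɟ, q, c, ʎ, k

Checking each segment against [+dorsal], [-nasal], [-labial]: /ɟ/ (voiced palatal stop), /q/ (voiceless uvular stop), /c/ (voiceless palatal stop), /ʎ/ (palatal lateral approximant), /k/ (voiceless velar stop) satisfy every feature; every other segment in the inventory fails at least one.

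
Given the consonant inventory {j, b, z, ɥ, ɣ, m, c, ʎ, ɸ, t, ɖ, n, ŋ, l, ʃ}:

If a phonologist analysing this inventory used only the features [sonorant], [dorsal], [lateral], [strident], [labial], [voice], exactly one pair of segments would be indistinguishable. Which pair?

j, ŋ

/j/ (palatal glide) and /ŋ/ (velar nasal) are both [+sonorant], [+dorsal], [−lateral], [−strident], [−labial], [+voice], so none of the listed features separates them. (They do differ in [nasal], [continuant] and [back], which are not among the given features.) Every other pair in the inventory differs on at least one listed feature.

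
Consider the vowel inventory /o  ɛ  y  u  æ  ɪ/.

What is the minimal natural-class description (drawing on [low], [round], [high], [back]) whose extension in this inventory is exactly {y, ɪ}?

[+high, -back]

/y, ɪ/ are all [+high], [-back], and no other segment in the inventory matches both values. Dropping any one of them over-generates: [-back] alone would also admit /ɛ, æ/; [+high] alone would also admit /u/. No other single listed feature picks out exactly this set either, so fewer than two features will not do.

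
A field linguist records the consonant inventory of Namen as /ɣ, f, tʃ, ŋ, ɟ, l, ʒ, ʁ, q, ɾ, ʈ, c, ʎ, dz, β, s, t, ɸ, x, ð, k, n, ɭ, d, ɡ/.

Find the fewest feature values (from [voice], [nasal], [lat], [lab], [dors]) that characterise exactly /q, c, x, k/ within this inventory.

/q, c, x, k/ are all [−voice], [+dorsal], and no other segment in the inventory matches both values. Dropping any one of them over-generates: [+dorsal] alone would also admit /ɣ, ŋ, ɟ, ʁ, …/; [−voice] alone would also admit /f, tʃ, ʈ, s, …/. No other single listed feature picks out exactly this set either, so fewer than two features will not do.

[−voice, +dors]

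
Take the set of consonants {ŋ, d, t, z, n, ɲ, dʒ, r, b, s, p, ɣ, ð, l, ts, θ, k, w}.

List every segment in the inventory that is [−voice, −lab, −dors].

Eliminate segments failing any feature: /ŋ, d, z, n, ɲ, dʒ, r, b, ɣ, ð, l, w/ are [+voice]; /p/ is [+labial]; /k/ is [+dorsal]. The remaining /t, s, ts, θ/ satisfy [−voice], [−labial], [−dorsal].

t, s, ts, θ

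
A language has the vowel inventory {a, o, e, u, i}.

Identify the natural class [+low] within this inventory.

a

The feature [low] marks segments produced with the tongue body lowered. In this inventory /a/ has that property, so it is [+low]; /o, e, u, i/ are [-low].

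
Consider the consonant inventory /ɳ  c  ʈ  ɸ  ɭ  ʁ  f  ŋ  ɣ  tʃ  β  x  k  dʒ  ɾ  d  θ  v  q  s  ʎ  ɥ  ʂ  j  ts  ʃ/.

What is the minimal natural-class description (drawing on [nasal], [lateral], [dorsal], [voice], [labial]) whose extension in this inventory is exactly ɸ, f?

[-voice, +labial]

/ɸ, f/ are all [-voice], [+labial], and no other segment in the inventory matches both values. Dropping any one of them over-generates: [+labial] alone would also admit /β, v, ɥ/; [-voice] alone would also admit /c, ʈ, tʃ, x, …/. No other single listed feature picks out exactly this set either, so fewer than two features will not do.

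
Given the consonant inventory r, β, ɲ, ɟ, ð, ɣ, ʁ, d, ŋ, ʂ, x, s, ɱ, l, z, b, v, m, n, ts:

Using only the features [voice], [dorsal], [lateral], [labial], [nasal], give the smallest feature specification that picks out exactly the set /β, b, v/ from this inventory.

[-nasal, +labial]

/β, b, v/ are all [-nasal], [+labial], and no other segment in the inventory matches both values. Dropping any one of them over-generates: [+labial] alone would also admit /ɱ, m/; [-nasal] alone would also admit /r, ɟ, ð, ɣ, …/. No other single listed feature picks out exactly this set either, so fewer than two features will not do.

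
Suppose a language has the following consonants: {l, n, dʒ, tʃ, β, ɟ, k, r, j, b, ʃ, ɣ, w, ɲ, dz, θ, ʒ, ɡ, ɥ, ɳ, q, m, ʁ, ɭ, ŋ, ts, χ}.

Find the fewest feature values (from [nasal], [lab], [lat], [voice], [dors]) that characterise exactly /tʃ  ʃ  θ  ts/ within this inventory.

Every target segment is [−voice], [−dorsal]; each remaining inventory member fails at least one of these. Each conjunct is needed — [−dorsal] alone would also admit /l, n, dʒ, β, …/; [−voice] alone would also admit /k, q, χ/ — and no other single listed feature has exactly this extension, so two is the minimum.

[−voice, −dors]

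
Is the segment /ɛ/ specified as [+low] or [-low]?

[-low]

/ɛ/ is the mid front unrounded lax vowel. The feature [low] marks segments produced with the tongue body lowered; /ɛ/ lacks this property, so it is [-low].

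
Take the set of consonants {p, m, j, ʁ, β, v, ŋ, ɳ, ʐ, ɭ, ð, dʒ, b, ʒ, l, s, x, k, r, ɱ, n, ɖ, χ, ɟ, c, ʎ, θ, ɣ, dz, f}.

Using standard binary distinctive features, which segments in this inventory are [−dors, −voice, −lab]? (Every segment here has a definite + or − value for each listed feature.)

s, θ

Eliminate segments failing any feature: /p, f/ are [+labial]; /m, β, v, ɳ, ʐ, ɭ, ð, dʒ, b, ʒ, l, r, ɱ, n, ɖ, dz/ are [+voice]; /j, ʁ, ŋ, x, k, χ, ɟ, c, ʎ, ɣ/ are [+dorsal]. The remaining /s, θ/ satisfy [−dorsal], [−voice], [−labial].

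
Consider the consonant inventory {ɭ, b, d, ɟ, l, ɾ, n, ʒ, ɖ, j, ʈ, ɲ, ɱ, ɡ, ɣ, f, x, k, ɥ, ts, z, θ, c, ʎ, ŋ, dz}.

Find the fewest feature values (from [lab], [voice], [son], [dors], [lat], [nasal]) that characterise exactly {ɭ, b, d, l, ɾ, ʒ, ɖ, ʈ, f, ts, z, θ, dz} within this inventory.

The class [−nasal], [−dorsal] has exactly /ɭ, b, d, l, ɾ, ʒ, ɖ, ʈ, f, ts, z, θ, dz/ as its extension in this inventory. No smaller conjunction from the listed features achieves this: [−dorsal] alone would also admit /n, ɱ/; [−nasal] alone would also admit /ɟ, j, ɡ, ɣ, …/; and checking the remaining single features turns up none with this extension.

[−nasal, −dors]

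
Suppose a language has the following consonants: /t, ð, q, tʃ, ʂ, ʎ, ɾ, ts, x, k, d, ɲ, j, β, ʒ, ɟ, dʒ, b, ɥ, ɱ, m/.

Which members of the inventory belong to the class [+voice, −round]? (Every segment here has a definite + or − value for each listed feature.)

First, the [+voice] segments are /ð, ʎ, ɾ, d, ɲ, j, β, ʒ, ɟ, dʒ, b, ɥ, ɱ, m/.
Of those, [−round] leaves /ð, ʎ, ɾ, d, ɲ, j, β, ʒ, ɟ, dʒ, b, ɱ, m/.

ð, ʎ, ɾ, d, ɲ, j, β, ʒ, ɟ, dʒ, b, ɱ, m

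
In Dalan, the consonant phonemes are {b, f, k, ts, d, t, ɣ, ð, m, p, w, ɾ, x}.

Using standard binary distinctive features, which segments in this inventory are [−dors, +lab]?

b, f, m, p

Among the inventory, the [−dorsal] segments are /b, f, ts, d, t, ð, m, p, ɾ/.
Intersecting with [+labial] leaves /b, f, m, p/.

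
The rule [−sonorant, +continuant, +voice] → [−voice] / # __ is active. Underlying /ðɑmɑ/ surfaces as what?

The only segment in the rule's environment that also matches [−sonorant, +continuant, +voice] is /ð/. Applying [−voice] turns the voiced dental fricative into /θ/ (voiceless dental fricative), giving [θɑmɑ].

[θɑmɑ]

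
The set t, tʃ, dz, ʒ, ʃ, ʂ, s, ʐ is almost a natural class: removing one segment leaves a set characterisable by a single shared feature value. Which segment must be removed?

t

/ʃ, dz, ʒ, ʂ, ʐ, s, tʃ/ are all [+strident], but /t/ (voiceless alveolar stop) is [-strident]. No other single segment can be removed to leave a set sharing one feature value that the removed segment lacks, so /t/ is the odd one out.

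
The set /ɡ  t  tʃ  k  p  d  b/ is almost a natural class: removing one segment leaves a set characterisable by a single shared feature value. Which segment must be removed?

tʃ

[delayed release] (equivalently [strident]) groups all but one: /p, t, ɡ, d, b, k/ share [−delayed release] while /tʃ/ (voiceless postalveolar affricate) alone is [+delayed release]. Removing any other segment would not leave a single-feature class that excludes it.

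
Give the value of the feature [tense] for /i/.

[+tense]

As the high front unrounded tense vowel, /i/ is [+tense].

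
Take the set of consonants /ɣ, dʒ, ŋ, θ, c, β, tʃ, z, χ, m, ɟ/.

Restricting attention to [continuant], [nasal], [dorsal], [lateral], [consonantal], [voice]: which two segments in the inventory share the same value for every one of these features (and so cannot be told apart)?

On the given features, /z/ and /β/ have an identical profile: [+continuant], [-nasal], [-dorsal], [-lateral], [+consonantal], [+voice]. No other two segments in the inventory coincide on all 6 features. (They do differ in [strident], [labial] and [coronal], which are not among the given features.)

z, β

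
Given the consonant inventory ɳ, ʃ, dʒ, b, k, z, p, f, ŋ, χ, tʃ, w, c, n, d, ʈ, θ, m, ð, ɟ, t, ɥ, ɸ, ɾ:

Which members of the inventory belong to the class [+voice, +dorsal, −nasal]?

w, ɟ, ɥ

Checking each segment against [+voice], [+dorsal], [−nasal]: /w/ (labial-velar glide), /ɟ/ (voiced palatal stop), /ɥ/ (labial-palatal glide) satisfy every feature; every other segment in the inventory fails at least one.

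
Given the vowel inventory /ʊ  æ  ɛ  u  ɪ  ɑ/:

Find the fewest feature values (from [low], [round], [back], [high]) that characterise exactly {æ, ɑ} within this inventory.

[+low]

Every target segment is [+low] and no other inventory member is, so one feature is enough.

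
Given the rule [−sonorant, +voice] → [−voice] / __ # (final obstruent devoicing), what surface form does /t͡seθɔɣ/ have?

[t͡seθɔx]

The only segment in the rule's environment that also matches [−sonorant, +voice] is /ɣ/. Applying [−voice] turns the voiced velar fricative into /x/ (voiceless velar fricative), giving [t͡seθɔx].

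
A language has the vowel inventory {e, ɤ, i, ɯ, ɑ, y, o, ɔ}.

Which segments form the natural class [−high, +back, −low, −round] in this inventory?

Checking each segment against [−high], [+back], [−low], [−round]: /ɤ/ (mid back unrounded tense vowel) satisfies every feature; every other segment in the inventory fails at least one.

ɤ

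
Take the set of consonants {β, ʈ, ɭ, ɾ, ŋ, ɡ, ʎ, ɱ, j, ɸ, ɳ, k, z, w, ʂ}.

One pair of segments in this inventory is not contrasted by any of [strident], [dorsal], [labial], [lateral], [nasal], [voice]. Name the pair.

Both /ɡ/ and /j/ are [-strident], [+dorsal], [-labial], [-lateral], [-nasal], [+voice]. Since the list omits [sonorant], [continuant] and [back] — which do distinguish the voiced velar stop from the palatal glide — this pair collapses; all other pairs remain distinct.

ɡ, j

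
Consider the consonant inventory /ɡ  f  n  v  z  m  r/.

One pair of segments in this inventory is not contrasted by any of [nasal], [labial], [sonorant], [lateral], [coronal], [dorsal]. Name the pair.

v, f

Both /v/ and /f/ are [-nasal], [+labial], [-sonorant], [-lateral], [-coronal], [-dorsal]. Since the list omits [voice] — which does distinguish the voiced labiodental fricative from the voiceless labiodental fricative — this pair collapses; all other pairs remain distinct.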